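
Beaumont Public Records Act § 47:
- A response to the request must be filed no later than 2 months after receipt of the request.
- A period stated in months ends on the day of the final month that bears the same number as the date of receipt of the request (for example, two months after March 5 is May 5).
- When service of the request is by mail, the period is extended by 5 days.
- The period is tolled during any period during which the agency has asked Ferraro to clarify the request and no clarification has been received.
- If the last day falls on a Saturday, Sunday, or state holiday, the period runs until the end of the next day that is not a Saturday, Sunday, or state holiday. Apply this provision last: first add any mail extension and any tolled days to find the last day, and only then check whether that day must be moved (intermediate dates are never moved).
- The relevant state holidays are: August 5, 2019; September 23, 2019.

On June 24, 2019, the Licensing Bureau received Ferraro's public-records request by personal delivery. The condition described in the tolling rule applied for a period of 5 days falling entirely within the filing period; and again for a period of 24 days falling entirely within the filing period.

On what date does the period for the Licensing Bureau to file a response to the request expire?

2 months after June 24, 2019 is August 24, 2019.
Service was not by mail, so no mail extension applies.
Tolling adds 5 days: August 24, 2019 + 5 days = August 29, 2019.
Tolling adds 24 days: August 29, 2019 + 24 days = September 22, 2019.
September 22, 2019 is Sunday; September 23, 2019 is a listed holiday. The next qualifying day is September 24, 2019.

September 24, 2019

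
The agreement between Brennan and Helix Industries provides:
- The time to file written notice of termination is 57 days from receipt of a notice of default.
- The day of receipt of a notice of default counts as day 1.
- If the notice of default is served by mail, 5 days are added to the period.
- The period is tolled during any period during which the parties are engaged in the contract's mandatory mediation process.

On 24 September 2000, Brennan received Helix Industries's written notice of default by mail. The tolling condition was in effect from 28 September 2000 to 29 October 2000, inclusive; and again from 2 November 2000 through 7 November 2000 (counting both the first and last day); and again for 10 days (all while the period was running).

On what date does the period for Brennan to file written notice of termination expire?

Counting 24 September 2000 as day 1, day 57 is November 19, 2000.
Service was by mail, adding 5 days: November 19, 2000 + 5 days = November 24, 2000.
From September 28, 2000 through October 29, 2000 inclusive is 32 days; tolling adds 32 days: November 24, 2000 + 32 days = December 26, 2000.
From November 2, 2000 through November 7, 2000 inclusive is 6 days; tolling adds 6 days: December 26, 2000 + 6 days = January 1, 2001.
Tolling adds 10 days: January 1, 2001 + 10 days = January 11, 2001.

January 11, 2001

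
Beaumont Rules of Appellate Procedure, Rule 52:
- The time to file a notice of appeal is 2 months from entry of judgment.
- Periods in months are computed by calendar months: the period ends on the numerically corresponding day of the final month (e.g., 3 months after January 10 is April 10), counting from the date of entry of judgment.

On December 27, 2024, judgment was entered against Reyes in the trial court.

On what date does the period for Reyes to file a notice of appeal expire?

2 months after December 27, 2024 is February 27, 2025.

February 27, 2025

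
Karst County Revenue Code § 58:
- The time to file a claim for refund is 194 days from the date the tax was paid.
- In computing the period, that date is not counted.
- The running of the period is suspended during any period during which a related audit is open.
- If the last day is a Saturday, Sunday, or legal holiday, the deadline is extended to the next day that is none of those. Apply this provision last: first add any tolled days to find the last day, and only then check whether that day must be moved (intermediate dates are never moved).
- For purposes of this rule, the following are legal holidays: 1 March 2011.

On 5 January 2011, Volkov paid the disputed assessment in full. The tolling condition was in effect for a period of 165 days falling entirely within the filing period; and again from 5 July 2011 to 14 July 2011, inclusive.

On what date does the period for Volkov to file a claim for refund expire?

January 9, 2012

194 days after 5 January 2011 is July 18, 2011.
Tolling adds 165 days: July 18, 2011 + 165 days = December 30, 2011.
From July 5, 2011 through July 14, 2011 inclusive is 10 days; tolling adds 10 days: December 30, 2011 + 10 days = January 9, 2012.
January 9, 2012 is a Monday and not a legal holiday, so no extension applies.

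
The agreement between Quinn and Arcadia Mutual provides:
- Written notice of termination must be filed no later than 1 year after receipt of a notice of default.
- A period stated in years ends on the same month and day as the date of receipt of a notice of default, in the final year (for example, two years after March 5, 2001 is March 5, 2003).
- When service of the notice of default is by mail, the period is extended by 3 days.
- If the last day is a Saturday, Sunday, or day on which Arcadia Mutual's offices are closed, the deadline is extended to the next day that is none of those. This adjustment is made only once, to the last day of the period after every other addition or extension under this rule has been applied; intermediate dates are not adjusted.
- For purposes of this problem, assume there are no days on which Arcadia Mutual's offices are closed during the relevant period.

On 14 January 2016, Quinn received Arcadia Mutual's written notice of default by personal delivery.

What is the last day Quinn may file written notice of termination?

1 year after 14 January 2016 is January 14, 2017.
Service was not by mail, so no mail extension applies.
January 14, 2017 is Saturday; January 15, 2017 is Sunday. The next qualifying day is January 16, 2017.

January 16, 2017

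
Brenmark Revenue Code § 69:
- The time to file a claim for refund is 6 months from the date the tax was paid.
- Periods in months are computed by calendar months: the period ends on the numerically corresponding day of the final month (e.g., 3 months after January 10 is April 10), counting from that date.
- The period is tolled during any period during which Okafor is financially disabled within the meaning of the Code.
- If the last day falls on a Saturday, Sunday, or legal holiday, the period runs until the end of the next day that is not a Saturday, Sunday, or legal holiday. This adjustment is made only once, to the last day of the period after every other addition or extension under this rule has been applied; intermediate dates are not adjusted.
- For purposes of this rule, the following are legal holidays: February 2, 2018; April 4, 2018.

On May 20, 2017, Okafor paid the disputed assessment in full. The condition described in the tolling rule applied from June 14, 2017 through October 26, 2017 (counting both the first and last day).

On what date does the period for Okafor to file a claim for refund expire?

April 5, 2018

6 months after May 20, 2017 is November 20, 2017.
From June 14, 2017 through October 26, 2017 inclusive is 135 days; tolling adds 135 days: November 20, 2017 + 135 days = April 4, 2018.
April 4, 2018 is a listed holiday. The next qualifying day is April 5, 2018.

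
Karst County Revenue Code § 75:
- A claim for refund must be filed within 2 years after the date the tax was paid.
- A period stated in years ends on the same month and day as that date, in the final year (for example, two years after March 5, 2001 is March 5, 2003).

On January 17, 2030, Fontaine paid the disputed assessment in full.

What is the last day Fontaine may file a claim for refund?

2 years after January 17, 2030 is January 17, 2032.

January 17, 2032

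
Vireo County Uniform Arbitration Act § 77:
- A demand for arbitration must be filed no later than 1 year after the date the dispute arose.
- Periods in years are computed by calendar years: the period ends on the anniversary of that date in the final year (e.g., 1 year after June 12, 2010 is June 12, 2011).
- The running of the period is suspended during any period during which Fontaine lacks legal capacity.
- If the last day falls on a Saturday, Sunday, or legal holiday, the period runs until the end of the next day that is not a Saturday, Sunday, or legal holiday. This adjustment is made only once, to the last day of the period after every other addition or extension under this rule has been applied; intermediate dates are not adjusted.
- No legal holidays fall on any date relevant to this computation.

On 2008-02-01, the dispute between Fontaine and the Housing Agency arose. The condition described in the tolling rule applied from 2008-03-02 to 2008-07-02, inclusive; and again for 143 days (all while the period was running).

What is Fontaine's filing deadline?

October 26, 2009

1 year after 2008-02-01 is February 1, 2009.
From March 2, 2008 through July 2, 2008 inclusive is 123 days; tolling adds 123 days: February 1, 2009 + 123 days = June 4, 2009.
Tolling adds 143 days: June 4, 2009 + 143 days = October 25, 2009.
October 25, 2009 is Sunday. The next qualifying day is October 26, 2009.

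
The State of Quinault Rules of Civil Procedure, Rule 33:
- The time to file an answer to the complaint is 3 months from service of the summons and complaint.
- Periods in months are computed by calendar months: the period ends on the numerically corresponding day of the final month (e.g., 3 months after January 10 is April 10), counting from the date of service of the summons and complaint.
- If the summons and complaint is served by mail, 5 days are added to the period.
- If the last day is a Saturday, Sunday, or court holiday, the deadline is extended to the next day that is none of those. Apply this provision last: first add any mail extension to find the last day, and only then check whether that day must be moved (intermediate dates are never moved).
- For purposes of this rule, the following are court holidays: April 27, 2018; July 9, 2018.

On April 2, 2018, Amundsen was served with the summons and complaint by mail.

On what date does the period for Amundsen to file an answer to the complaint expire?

3 months after April 2, 2018 is July 2, 2018.
Service was by mail, adding 5 days: July 2, 2018 + 5 days = July 7, 2018.
July 7, 2018 is Saturday; July 8, 2018 is Sunday; July 9, 2018 is a listed holiday. The next qualifying day is July 10, 2018.

July 10, 2018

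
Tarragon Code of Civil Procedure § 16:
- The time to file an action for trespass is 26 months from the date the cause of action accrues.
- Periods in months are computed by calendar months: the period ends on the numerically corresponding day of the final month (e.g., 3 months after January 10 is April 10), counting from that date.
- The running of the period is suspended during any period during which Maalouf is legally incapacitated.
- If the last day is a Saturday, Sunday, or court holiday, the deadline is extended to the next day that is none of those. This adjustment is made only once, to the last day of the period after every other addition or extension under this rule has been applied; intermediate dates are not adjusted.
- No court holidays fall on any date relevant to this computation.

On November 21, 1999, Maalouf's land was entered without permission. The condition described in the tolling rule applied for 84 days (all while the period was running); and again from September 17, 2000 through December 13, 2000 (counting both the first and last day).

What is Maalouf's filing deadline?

July 12, 2002

26 months after November 21, 1999 is January 21, 2002.
Tolling adds 84 days: January 21, 2002 + 84 days = April 15, 2002.
From September 17, 2000 through December 13, 2000 inclusive is 88 days; tolling adds 88 days: April 15, 2002 + 88 days = July 12, 2002.
July 12, 2002 is a Friday and not a court holiday, so no extension applies.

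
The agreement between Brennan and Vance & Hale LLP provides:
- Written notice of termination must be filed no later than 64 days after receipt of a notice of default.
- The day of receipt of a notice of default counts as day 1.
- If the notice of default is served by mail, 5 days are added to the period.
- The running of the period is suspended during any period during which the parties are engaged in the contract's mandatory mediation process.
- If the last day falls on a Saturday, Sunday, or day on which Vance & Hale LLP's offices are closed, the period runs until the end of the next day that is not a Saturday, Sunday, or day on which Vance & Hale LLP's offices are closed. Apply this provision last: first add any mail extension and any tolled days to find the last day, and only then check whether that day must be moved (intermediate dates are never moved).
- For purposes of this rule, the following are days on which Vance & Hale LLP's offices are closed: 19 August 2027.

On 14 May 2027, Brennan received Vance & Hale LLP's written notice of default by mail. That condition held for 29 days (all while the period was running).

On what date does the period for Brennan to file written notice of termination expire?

Counting 14 May 2027 as day 1, day 64 is July 16, 2027.
Service was by mail, adding 5 days: July 16, 2027 + 5 days = July 21, 2027.
Tolling adds 29 days: July 21, 2027 + 29 days = August 19, 2027.
August 19, 2027 is a listed holiday. The next qualifying day is August 20, 2027.

August 20, 2027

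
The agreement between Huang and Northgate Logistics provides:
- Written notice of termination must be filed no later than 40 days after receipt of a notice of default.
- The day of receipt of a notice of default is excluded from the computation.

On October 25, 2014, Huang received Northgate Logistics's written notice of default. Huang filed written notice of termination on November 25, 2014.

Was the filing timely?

Yes

40 days after October 25, 2014 is December 4, 2014.
The deadline is December 4, 2014; the filing on November 25, 2014 is on or before that date.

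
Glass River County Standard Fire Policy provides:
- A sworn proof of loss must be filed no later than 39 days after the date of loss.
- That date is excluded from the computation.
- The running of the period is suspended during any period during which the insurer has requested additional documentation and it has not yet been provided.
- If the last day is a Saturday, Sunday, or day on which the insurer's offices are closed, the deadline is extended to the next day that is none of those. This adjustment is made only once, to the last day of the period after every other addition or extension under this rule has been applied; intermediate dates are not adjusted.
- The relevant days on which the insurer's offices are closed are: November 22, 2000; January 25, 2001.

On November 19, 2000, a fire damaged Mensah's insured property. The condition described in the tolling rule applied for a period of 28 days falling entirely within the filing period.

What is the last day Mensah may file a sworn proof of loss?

39 days after November 19, 2000 is December 28, 2000.
Tolling adds 28 days: December 28, 2000 + 28 days = January 25, 2001.
January 25, 2001 is a listed holiday. The next qualifying day is January 26, 2001.

January 26, 2001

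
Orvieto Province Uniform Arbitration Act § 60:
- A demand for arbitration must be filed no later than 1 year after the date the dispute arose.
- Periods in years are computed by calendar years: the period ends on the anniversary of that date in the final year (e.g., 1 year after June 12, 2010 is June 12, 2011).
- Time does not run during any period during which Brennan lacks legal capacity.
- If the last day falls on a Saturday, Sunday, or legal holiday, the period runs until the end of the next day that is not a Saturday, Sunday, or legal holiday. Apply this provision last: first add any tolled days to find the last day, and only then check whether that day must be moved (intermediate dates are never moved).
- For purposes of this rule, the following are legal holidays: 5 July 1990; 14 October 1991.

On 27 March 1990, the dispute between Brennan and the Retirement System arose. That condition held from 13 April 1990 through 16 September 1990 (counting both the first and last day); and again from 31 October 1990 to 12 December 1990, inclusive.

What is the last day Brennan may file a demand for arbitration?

October 15, 1991

1 year after 27 March 1990 is March 27, 1991.
From April 13, 1990 through September 16, 1990 inclusive is 157 days; tolling adds 157 days: March 27, 1991 + 157 days = August 31, 1991.
From October 31, 1990 through December 12, 1990 inclusive is 43 days; tolling adds 43 days: August 31, 1991 + 43 days = October 13, 1991.
October 13, 1991 is Sunday; October 14, 1991 is a listed holiday. The next qualifying day is October 15, 1991.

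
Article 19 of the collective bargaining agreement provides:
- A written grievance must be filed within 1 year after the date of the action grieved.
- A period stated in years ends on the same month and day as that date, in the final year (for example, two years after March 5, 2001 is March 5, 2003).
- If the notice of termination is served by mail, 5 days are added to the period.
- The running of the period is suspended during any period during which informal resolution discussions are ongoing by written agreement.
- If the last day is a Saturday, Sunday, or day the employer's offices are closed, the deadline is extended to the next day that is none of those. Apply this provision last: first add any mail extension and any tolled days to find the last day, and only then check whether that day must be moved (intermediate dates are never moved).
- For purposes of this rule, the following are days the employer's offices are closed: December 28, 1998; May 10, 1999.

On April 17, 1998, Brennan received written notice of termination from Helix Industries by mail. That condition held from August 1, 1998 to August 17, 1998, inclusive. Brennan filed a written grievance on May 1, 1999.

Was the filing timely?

Yes

1 year after April 17, 1998 is April 17, 1999.
Service was by mail, adding 5 days: April 17, 1999 + 5 days = April 22, 1999.
From August 1, 1998 through August 17, 1998 inclusive is 17 days; tolling adds 17 days: April 22, 1999 + 17 days = May 9, 1999.
May 9, 1999 is Sunday; May 10, 1999 is a listed holiday. The next qualifying day is May 11, 1999.
The deadline is May 11, 1999; the filing on May 1, 1999 is on or before that date.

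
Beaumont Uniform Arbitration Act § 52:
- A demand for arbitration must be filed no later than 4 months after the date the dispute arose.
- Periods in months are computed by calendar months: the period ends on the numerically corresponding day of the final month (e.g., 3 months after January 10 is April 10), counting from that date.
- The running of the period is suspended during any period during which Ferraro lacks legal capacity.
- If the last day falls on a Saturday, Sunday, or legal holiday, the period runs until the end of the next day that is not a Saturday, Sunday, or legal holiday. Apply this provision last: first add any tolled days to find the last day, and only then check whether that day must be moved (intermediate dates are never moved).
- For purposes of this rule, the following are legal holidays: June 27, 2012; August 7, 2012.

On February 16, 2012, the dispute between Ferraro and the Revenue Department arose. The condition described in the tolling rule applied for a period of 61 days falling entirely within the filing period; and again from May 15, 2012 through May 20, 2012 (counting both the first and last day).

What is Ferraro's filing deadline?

August 22, 2012

4 months after February 16, 2012 is June 16, 2012.
Tolling adds 61 days: June 16, 2012 + 61 days = August 16, 2012.
From May 15, 2012 through May 20, 2012 inclusive is 6 days; tolling adds 6 days: August 16, 2012 + 6 days = August 22, 2012.
August 22, 2012 is a Wednesday and not a legal holiday, so no extension applies.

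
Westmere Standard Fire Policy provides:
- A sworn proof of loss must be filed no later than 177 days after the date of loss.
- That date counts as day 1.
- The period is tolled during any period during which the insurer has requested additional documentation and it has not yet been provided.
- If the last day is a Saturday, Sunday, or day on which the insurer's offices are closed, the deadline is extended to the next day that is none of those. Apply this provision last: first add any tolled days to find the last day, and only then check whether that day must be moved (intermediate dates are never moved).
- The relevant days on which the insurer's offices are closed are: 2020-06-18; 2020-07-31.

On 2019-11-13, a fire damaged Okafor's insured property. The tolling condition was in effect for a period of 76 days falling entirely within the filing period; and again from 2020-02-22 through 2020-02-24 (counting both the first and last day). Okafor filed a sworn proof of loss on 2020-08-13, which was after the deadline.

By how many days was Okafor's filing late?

17 days

Counting 2019-11-13 as day 1, day 177 is May 7, 2020.
Tolling adds 76 days: May 7, 2020 + 76 days = July 22, 2020.
From February 22, 2020 through February 24, 2020 inclusive is 3 days; tolling adds 3 days: July 22, 2020 + 3 days = July 25, 2020.
July 25, 2020 is Saturday; July 26, 2020 is Sunday. The next qualifying day is July 27, 2020.
The deadline is July 27, 2020; from July 27, 2020 to August 13, 2020 is 17 days.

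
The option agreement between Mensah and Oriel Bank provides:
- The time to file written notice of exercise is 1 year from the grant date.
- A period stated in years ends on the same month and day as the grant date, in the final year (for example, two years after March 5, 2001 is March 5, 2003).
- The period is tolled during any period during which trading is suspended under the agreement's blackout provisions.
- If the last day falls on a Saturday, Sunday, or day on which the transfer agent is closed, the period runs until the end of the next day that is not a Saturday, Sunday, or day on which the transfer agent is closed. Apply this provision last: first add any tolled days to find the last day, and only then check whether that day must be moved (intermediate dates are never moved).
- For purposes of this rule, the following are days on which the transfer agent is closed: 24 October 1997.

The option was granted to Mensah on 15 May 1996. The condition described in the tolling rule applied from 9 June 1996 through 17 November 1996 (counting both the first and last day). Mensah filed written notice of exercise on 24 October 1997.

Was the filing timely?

1 year after 15 May 1996 is May 15, 1997.
From June 9, 1996 through November 17, 1996 inclusive is 162 days; tolling adds 162 days: May 15, 1997 + 162 days = October 24, 1997.
October 24, 1997 is a listed holiday; October 25, 1997 is Saturday; October 26, 1997 is Sunday. The next qualifying day is October 27, 1997.
The deadline is October 27, 1997; the filing on October 24, 1997 is on or before that date.

Yes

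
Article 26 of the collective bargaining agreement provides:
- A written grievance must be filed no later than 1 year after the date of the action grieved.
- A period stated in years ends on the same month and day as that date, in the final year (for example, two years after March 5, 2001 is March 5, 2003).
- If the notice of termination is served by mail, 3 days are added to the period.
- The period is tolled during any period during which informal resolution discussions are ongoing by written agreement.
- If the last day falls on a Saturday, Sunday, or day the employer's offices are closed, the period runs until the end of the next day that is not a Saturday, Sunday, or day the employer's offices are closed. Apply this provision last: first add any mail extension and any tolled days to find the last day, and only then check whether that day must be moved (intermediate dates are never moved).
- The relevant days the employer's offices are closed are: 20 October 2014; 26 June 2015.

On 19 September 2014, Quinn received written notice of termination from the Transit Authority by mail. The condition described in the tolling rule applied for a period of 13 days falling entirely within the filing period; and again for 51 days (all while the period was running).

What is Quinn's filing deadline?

1 year after 19 September 2014 is September 19, 2015.
Service was by mail, adding 3 days: September 19, 2015 + 3 days = September 22, 2015.
Tolling adds 13 days: September 22, 2015 + 13 days = October 5, 2015.
Tolling adds 51 days: October 5, 2015 + 51 days = November 25, 2015.
November 25, 2015 is a Wednesday and not a day the employer's offices are closed, so no extension applies.

November 25, 2015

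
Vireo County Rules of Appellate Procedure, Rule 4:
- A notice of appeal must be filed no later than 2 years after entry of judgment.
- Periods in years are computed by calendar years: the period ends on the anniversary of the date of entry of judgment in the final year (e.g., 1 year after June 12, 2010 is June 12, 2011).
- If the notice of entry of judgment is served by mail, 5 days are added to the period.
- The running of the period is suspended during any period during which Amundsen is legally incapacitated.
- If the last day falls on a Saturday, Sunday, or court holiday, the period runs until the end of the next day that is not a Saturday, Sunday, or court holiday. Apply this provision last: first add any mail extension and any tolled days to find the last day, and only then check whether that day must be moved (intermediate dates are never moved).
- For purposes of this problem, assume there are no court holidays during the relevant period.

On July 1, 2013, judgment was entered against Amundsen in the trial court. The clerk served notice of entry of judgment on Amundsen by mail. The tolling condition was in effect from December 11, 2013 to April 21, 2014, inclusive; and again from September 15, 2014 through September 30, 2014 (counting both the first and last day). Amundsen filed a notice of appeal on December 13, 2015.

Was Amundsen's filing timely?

No

2 years after July 1, 2013 is July 1, 2015.
Service was by mail, adding 5 days: July 1, 2015 + 5 days = July 6, 2015.
From December 11, 2013 through April 21, 2014 inclusive is 132 days; tolling adds 132 days: July 6, 2015 + 132 days = November 15, 2015.
From September 15, 2014 through September 30, 2014 inclusive is 16 days; tolling adds 16 days: November 15, 2015 + 16 days = December 1, 2015.
December 1, 2015 is a Tuesday and not a court holiday, so no extension applies.
The deadline is December 1, 2015; the filing on December 13, 2015 is after that date.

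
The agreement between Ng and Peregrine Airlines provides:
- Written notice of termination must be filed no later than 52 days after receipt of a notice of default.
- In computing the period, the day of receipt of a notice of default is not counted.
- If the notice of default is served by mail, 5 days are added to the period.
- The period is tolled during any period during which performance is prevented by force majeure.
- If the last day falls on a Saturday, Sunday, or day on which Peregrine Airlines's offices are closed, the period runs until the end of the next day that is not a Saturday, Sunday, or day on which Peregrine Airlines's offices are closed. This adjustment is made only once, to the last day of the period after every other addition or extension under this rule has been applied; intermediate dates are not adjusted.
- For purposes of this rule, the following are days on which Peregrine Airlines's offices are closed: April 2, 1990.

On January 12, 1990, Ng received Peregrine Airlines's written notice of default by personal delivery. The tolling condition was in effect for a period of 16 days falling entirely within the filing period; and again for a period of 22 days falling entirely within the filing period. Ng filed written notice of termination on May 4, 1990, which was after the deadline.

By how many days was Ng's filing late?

22 days

52 days after January 12, 1990 is March 5, 1990.
Service was not by mail, so no mail extension applies.
Tolling adds 16 days: March 5, 1990 + 16 days = March 21, 1990.
Tolling adds 22 days: March 21, 1990 + 22 days = April 12, 1990.
April 12, 1990 is a Thursday and not a day on which Peregrine Airlines's offices are closed, so no extension applies.
The deadline is April 12, 1990; from April 12, 1990 to May 4, 1990 is 22 days.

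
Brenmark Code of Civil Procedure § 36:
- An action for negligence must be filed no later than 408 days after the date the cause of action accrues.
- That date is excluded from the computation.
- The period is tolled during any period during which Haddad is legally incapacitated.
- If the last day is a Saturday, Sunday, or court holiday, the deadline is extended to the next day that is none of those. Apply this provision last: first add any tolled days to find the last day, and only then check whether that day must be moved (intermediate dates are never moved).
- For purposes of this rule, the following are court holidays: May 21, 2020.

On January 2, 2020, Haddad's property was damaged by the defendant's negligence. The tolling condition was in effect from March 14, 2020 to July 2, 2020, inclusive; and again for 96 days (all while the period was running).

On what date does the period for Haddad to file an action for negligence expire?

408 days after January 2, 2020 is February 13, 2021.
From March 14, 2020 through July 2, 2020 inclusive is 111 days; tolling adds 111 days: February 13, 2021 + 111 days = June 4, 2021.
Tolling adds 96 days: June 4, 2021 + 96 days = September 8, 2021.
September 8, 2021 is a Wednesday and not a court holiday, so no extension applies.

September 8, 2021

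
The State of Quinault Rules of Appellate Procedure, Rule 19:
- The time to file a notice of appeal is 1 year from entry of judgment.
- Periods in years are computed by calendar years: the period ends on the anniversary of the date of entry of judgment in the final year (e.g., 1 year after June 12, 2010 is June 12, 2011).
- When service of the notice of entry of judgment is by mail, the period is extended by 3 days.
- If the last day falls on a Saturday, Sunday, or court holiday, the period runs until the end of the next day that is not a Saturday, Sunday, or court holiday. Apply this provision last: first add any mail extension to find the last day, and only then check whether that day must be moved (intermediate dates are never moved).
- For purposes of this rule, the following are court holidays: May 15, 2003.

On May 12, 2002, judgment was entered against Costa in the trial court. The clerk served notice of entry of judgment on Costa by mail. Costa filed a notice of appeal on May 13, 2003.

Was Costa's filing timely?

1 year after May 12, 2002 is May 12, 2003.
Service was by mail, adding 3 days: May 12, 2003 + 3 days = May 15, 2003.
May 15, 2003 is a listed holiday. The next qualifying day is May 16, 2003.
The deadline is May 16, 2003; the filing on May 13, 2003 is on or before that date.

Yes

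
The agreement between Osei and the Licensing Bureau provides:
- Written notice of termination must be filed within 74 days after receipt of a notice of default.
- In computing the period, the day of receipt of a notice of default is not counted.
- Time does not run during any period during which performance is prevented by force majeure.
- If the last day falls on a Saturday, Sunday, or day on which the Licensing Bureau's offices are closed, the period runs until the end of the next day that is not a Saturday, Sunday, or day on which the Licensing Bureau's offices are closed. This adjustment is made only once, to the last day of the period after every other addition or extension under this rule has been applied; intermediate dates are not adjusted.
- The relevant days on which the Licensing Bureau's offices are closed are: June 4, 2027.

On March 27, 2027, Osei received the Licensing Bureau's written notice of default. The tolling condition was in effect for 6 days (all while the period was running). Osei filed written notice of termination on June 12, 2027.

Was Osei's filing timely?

74 days after March 27, 2027 is June 9, 2027.
Tolling adds 6 days: June 9, 2027 + 6 days = June 15, 2027.
June 15, 2027 is a Tuesday and not a day on which the Licensing Bureau's offices are closed, so no extension applies.
The deadline is June 15, 2027; the filing on June 12, 2027 is on or before that date.

Yes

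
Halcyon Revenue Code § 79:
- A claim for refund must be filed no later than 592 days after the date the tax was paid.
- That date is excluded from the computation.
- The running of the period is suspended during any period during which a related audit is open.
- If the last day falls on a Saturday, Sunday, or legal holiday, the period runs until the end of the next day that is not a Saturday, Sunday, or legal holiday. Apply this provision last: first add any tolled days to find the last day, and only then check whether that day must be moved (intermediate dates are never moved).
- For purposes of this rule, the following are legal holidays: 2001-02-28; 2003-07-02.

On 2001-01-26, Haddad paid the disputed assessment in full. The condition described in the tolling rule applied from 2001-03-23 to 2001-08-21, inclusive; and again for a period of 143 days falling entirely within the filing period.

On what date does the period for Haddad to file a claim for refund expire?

592 days after 2001-01-26 is September 10, 2002.
From March 23, 2001 through August 21, 2001 inclusive is 152 days; tolling adds 152 days: September 10, 2002 + 152 days = February 9, 2003.
Tolling adds 143 days: February 9, 2003 + 143 days = July 2, 2003.
July 2, 2003 is a listed holiday. The next qualifying day is July 3, 2003.

July 3, 2003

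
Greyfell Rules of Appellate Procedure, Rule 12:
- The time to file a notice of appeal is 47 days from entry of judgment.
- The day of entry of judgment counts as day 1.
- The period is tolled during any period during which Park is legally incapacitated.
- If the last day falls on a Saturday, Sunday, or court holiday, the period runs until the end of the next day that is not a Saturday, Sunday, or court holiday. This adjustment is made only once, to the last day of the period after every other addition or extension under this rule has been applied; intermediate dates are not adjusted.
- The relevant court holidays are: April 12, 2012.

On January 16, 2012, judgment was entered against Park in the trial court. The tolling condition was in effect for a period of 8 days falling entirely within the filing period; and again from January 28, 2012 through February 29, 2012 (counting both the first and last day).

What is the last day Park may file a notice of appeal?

Counting January 16, 2012 as day 1, day 47 is March 2, 2012.
Tolling adds 8 days: March 2, 2012 + 8 days = March 10, 2012.
From January 28, 2012 through February 29, 2012 inclusive is 33 days; tolling adds 33 days: March 10, 2012 + 33 days = April 12, 2012.
April 12, 2012 is a listed holiday. The next qualifying day is April 13, 2012.

April 13, 2012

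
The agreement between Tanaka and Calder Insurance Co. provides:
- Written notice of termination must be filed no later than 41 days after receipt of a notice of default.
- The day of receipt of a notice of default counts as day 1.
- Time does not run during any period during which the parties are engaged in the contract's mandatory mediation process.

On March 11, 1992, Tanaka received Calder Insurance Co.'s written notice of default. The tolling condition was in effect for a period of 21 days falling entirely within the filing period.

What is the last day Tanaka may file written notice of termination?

May 11, 1992

Counting March 11, 1992 as day 1, day 41 is April 20, 1992.
Tolling adds 21 days: April 20, 1992 + 21 days = May 11, 1992.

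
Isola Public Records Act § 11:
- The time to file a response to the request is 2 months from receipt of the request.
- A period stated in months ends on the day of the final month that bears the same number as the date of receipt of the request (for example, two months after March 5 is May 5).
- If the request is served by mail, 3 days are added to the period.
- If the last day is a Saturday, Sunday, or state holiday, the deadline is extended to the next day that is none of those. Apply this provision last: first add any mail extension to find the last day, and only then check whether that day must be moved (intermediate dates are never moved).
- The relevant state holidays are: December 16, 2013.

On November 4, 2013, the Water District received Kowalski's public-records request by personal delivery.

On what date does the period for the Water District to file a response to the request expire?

January 6, 2014

2 months after November 4, 2013 is January 4, 2014.
Service was not by mail, so no mail extension applies.
January 4, 2014 is Saturday; January 5, 2014 is Sunday. The next qualifying day is January 6, 2014.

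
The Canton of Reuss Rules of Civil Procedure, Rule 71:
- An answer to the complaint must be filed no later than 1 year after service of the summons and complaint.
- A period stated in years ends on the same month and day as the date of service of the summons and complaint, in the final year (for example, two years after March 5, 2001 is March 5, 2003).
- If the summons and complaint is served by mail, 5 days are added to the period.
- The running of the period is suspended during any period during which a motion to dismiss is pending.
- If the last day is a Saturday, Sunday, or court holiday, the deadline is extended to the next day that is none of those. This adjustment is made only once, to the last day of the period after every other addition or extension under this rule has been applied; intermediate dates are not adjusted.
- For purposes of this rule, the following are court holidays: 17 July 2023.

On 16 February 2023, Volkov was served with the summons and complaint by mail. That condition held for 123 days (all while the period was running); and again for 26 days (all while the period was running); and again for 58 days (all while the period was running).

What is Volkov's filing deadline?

1 year after 16 February 2023 is February 16, 2024.
Service was by mail, adding 5 days: February 16, 2024 + 5 days = February 21, 2024.
Tolling adds 123 days: February 21, 2024 + 123 days = June 23, 2024.
Tolling adds 26 days: June 23, 2024 + 26 days = July 19, 2024.
Tolling adds 58 days: July 19, 2024 + 58 days = September 15, 2024.
September 15, 2024 is Sunday. The next qualifying day is September 16, 2024.

September 16, 2024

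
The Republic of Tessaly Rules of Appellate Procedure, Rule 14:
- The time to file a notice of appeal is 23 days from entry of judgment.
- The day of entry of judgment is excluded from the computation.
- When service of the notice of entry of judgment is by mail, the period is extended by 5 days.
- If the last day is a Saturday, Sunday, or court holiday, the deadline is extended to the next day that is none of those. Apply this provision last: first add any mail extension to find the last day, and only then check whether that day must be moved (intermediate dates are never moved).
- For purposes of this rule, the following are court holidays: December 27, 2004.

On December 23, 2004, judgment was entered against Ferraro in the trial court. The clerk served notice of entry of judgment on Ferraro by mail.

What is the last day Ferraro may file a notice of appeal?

January 20, 2005

23 days after December 23, 2004 is January 15, 2005.
Service was by mail, adding 5 days: January 15, 2005 + 5 days = January 20, 2005.
January 20, 2005 is a Thursday and not a court holiday, so no extension applies.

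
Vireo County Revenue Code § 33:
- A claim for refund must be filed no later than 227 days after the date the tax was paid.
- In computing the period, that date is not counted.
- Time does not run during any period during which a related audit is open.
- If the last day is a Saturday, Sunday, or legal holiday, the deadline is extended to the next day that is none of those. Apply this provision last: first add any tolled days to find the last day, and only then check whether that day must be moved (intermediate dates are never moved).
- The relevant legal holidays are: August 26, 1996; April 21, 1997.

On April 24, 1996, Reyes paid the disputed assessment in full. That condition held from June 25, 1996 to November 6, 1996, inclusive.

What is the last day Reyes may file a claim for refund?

April 22, 1997

227 days after April 24, 1996 is December 7, 1996.
From June 25, 1996 through November 6, 1996 inclusive is 135 days; tolling adds 135 days: December 7, 1996 + 135 days = April 21, 1997.
April 21, 1997 is a listed holiday. The next qualifying day is April 22, 1997.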